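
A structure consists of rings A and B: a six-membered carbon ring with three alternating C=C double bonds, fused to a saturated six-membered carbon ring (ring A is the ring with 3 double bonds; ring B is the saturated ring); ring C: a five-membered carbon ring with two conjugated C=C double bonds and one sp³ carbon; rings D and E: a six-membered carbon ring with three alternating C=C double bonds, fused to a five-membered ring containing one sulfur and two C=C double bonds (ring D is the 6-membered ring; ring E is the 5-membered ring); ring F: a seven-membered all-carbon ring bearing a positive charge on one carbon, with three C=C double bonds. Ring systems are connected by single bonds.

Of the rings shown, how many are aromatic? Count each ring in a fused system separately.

4

Ring A is planar and fully conjugated; 3 ring double bonds give 6 π electrons. Since 6 = 4n+2 (n=1), ring A is aromatic (benzene ring).
Ring B has four sp³ carbons, so it is not fully conjugated — not aromatic (cyclohexane ring).
Ring C has one sp³ carbon, so it is not fully conjugated — not aromatic (cyclopentadiene).
Rings D and E form a fused bicyclic system (with one sulfur) with 9 sp² atoms and 10 π electrons from ring double bonds plus a heteroatom lone pair. 10 = 4(2)+2, so the system is aromatic and both rings count as aromatic (benzothiophene).
Ring F has a continuous p-orbital overlap around the ring; 3 ring double bonds (6 π electrons) plus the carbocation's empty p orbital (0, but keeps the ring conjugated) give 6 π electrons. 6 = 4(1)+2, so ring F is aromatic (tropylium cation).
Aromatic: A, D, E, F. Total: 4.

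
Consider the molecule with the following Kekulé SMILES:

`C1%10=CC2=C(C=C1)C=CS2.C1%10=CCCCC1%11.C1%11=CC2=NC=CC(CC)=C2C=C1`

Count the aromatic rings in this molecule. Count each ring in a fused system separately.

4

The SMILES encodes a six-membered carbon ring with three alternating C=C double bonds, fused to a five-membered ring containing one sulfur and two C=C double bonds; a six-membered carbon ring with one C=C double bond; two fused six-membered rings, each with three alternating double bonds; one ring is all carbon and the other has one ring nitrogen.
The fused 6/5-membered bicyclic (with one sulfur) is a single π system with 9 sp² atoms and 10 π electrons from ring double bonds plus a heteroatom lone pair. 10 = 4(2)+2, so the system is aromatic and both rings count as aromatic (benzothiophene).
The 6-membered ring has four sp³ carbons, so it is not fully conjugated — not aromatic (cyclohexene).
The fused 6/6-membered bicyclic (with one nitrogen) is a single π system with 10 sp² atoms and 10 π electrons from ring double bonds. 10 = 4(2)+2, so the system is aromatic and both rings count as aromatic (quinoline).
4 of the 5 rings are aromatic. Total: 4.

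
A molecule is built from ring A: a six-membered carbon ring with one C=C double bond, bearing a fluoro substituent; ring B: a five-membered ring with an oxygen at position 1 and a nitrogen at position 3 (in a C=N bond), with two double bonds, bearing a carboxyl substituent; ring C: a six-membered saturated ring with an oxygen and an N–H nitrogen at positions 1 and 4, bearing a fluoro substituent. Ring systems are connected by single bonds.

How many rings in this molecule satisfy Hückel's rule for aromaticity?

Ring A has four sp³ carbons, so it is not fully conjugated — not aromatic (cyclohexene).
Ring B has a continuous p-orbital overlap around the ring; 2 ring double bonds (4 π electrons) plus a heteroatom lone pair (2) give 6 π electrons. 6 = 4(1)+2, so ring B is aromatic (oxazole).
Ring C has only sp³ atoms, so it is not fully conjugated — not aromatic (morpholine).
Aromatic: B. Total: 1.

1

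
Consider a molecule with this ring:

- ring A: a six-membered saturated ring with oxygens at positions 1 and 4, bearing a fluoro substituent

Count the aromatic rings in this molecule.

0

Ring A has only sp³ atoms, so it is not fully conjugated — not aromatic (1,4-dioxane).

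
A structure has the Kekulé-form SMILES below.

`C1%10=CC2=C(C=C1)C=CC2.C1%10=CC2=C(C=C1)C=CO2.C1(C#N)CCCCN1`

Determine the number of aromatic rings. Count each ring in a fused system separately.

3

The SMILES encodes a six-membered carbon ring with three alternating C=C double bonds, fused to a five-membered carbon ring containing one C=C double bond and one sp³ carbon; a six-membered carbon ring with three alternating C=C double bonds, fused to a five-membered ring containing one oxygen and two C=C double bonds; a six-membered saturated ring of five carbons and one N–H nitrogen.
The 6-membered ring is fully conjugated (every ring atom contributes a p orbital); 3 ring double bonds give 6 π electrons. That satisfies 4n+2 with n=1, so it is aromatic (benzene ring).
The 5-membered ring has one sp³ carbon, so it is not fully conjugated — not aromatic (cyclopentene ring).
The fused 6/5-membered bicyclic (with one oxygen) is a single π system with 9 sp² atoms and 10 π electrons from ring double bonds plus a heteroatom lone pair. 10 = 4(2)+2, so the system is aromatic and both rings count as aromatic (benzofuran).
The 6-membered ring with one N–H has only sp³ atoms, so it is not fully conjugated — not aromatic (piperidine).
3 of the 5 rings are aromatic. Total: 3.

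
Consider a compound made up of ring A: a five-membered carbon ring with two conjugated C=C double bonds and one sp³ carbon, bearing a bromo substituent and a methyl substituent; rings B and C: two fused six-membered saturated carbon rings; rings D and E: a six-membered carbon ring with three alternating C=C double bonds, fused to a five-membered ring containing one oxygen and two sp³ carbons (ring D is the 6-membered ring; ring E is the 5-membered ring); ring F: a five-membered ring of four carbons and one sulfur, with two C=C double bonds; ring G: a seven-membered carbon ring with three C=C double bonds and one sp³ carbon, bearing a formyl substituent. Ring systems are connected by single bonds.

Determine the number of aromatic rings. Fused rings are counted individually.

2

Ring A has one sp³ carbon, so it is not fully conjugated — not aromatic (cyclopentadiene).
Ring B has only sp³ atoms, so it is not fully conjugated — not aromatic (cyclohexane ring).
Ring C has only sp³ atoms, so it is not fully conjugated — not aromatic (cyclohexane ring).
Ring D is fully conjugated (every ring atom contributes a p orbital); 3 ring double bonds give 6 π electrons. 6 = 4(1)+2, so ring D is aromatic (benzene ring).
Ring E has two sp³ carbons, so it is not fully conjugated — not aromatic (oxolane ring).
Ring F is fully conjugated (every ring atom contributes a p orbital); 2 ring double bonds (4 π electrons) plus a heteroatom lone pair (2) give 6 π electrons. 6 = 4(1)+2, so ring F is aromatic (thiophene).
Ring G has one sp³ carbon, so it is not fully conjugated — not aromatic (cycloheptatriene).
Aromatic: D, F. Total: 2.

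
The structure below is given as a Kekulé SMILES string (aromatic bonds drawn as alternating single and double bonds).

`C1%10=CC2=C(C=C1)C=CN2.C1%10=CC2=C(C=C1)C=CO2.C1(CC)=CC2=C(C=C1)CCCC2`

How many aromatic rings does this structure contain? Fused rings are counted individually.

5

The SMILES encodes a six-membered carbon ring with three alternating C=C double bonds, fused to a five-membered ring containing one N–H nitrogen and two C=C double bonds; a six-membered carbon ring with three alternating C=C double bonds, fused to a five-membered ring containing one oxygen and two C=C double bonds; a six-membered carbon ring with three alternating C=C double bonds, fused to a saturated six-membered carbon ring.
The fused 6/5-membered bicyclic (with one N–H) is a single π system with 9 sp² atoms and 10 π electrons from ring double bonds plus a heteroatom lone pair. 10 = 4(2)+2, so the system is aromatic and both rings count as aromatic (indole).
The fused 6/5-membered bicyclic (with one oxygen) is a single π system with 9 sp² atoms and 10 π electrons from ring double bonds plus a heteroatom lone pair. 10 = 4(2)+2, so the system is aromatic and both rings count as aromatic (benzofuran).
The 6-membered ring has a continuous p-orbital overlap around the ring; 3 ring double bonds give 6 π electrons. Since 6 = 4n+2 (n=1), it is aromatic (benzene ring).
The second 6-membered ring has four sp³ carbons, so it is not fully conjugated — not aromatic (cyclohexane ring).
5 of the 6 rings are aromatic. Total: 5.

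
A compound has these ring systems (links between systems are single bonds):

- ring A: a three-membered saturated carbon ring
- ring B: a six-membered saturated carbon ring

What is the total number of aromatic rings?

0

Ring A has only sp³ atoms, so it is not fully conjugated — not aromatic (cyclopropane).
Ring B has only sp³ atoms, so it is not fully conjugated — not aromatic (cyclohexane).
No ring is aromatic. Total: 0.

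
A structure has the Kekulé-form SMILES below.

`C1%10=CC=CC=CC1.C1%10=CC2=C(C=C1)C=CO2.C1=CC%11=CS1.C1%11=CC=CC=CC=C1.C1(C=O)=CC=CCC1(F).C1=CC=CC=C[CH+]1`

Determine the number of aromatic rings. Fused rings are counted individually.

4

The SMILES encodes a seven-membered carbon ring with three C=C double bonds and one sp³ carbon; a six-membered carbon ring with three alternating C=C double bonds, fused to a five-membered ring containing one oxygen and two C=C double bonds; a five-membered ring of four carbons and one sulfur, with two C=C double bonds; an eight-membered carbon ring with four alternating C=C double bonds; a six-membered carbon ring with two conjugated C=C double bonds and two sp³ carbons; a seven-membered all-carbon ring bearing a positive charge on one carbon, with three C=C double bonds.
The 7-membered ring has one sp³ carbon, so it is not fully conjugated — not aromatic (cycloheptatriene).
The fused 6/5-membered bicyclic (with one oxygen) is a single π system with 9 sp² atoms and 10 π electrons from ring double bonds plus a heteroatom lone pair. 10 = 4(2)+2, so the system is aromatic and both rings count as aromatic (benzofuran).
The 5-membered ring with one sulfur is planar and fully conjugated; 2 ring double bonds (4 π electrons) plus a heteroatom lone pair (2) give 6 π electrons. 6 = 4(1)+2, so it is aromatic (thiophene).
The 8-membered ring has only sp² ring atoms; a planar conformation would have a fully conjugated π system of 8 electrons. But 8 = 4(2), which is 4n not 4n+2, so it is not aromatic (cyclooctatetraene) — cyclooctatetraene distorts into a non-planar tub to avoid antiaromaticity.
The 6-membered ring has two sp³ carbons, so it is not fully conjugated — not aromatic (1,3-cyclohexadiene).
The second 7-membered ring has a continuous p-orbital overlap around the ring; 3 ring double bonds (6 π electrons) plus the carbocation's empty p orbital (0, but keeps the ring conjugated) give 6 π electrons. That satisfies 4n+2 with n=1, so it is aromatic (tropylium cation).
4 of the 7 rings are aromatic. Total: 4.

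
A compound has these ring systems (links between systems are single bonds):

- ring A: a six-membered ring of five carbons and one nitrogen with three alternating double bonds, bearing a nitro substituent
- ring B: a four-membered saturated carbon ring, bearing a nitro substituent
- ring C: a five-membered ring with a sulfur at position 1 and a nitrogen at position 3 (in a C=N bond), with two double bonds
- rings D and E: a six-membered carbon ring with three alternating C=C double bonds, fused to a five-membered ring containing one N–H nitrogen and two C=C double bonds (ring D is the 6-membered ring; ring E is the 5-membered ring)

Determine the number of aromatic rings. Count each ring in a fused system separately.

4

Ring A has a continuous p-orbital overlap around the ring; 3 ring double bonds give 6 π electrons. Since 6 = 4n+2 (n=1), ring A is aromatic (pyridine).
Ring B has only sp³ atoms, so it is not fully conjugated — not aromatic (cyclobutane).
Ring C is fully conjugated (every ring atom contributes a p orbital); 2 ring double bonds (4 π electrons) plus a heteroatom lone pair (2) give 6 π electrons. 6 = 4(1)+2, so ring C is aromatic (thiazole).
Rings D and E form a fused bicyclic system (with one N–H) with 9 sp² atoms and 10 π electrons from ring double bonds plus a heteroatom lone pair. 10 = 4(2)+2, so the system is aromatic and both rings count as aromatic (indole).
Aromatic: A, C, D, E. Total: 4.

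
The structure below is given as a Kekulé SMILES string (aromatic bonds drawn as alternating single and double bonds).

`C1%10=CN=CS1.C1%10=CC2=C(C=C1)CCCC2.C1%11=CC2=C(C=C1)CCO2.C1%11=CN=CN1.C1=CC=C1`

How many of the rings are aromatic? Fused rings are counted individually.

The SMILES encodes a five-membered ring with a sulfur at position 1 and a nitrogen at position 3 (in a C=N bond), with two double bonds; a six-membered carbon ring with three alternating C=C double bonds, fused to a saturated six-membered carbon ring; a six-membered carbon ring with three alternating C=C double bonds, fused to a five-membered ring containing one oxygen and two sp³ carbons; a five-membered ring with nitrogens at positions 1 and 3 (one bearing H, one in a C=N bond) and two double bonds; a four-membered carbon ring with two alternating C=C double bonds.
The 5-membered ring with one sulfur and one =N– is fully conjugated (every ring atom contributes a p orbital); 2 ring double bonds (4 π electrons) plus a heteroatom lone pair (2) give 6 π electrons. That satisfies 4n+2 with n=1, so it is aromatic (thiazole).
The 6-membered ring has a continuous p-orbital overlap around the ring; 3 ring double bonds give 6 π electrons. Since 6 = 4n+2 (n=1), it is aromatic (benzene ring).
The second 6-membered ring has four sp³ carbons, so it is not fully conjugated — not aromatic (cyclohexane ring).
The third 6-membered ring has a continuous p-orbital overlap around the ring; 3 ring double bonds give 6 π electrons. That satisfies 4n+2 with n=1, so it is aromatic (benzene ring).
The 5-membered ring with one oxygen has two sp³ carbons, so it is not fully conjugated — not aromatic (oxolane ring).
The 5-membered ring with two nitrogens (one N–H, one =N–) has a continuous p-orbital overlap around the ring; 2 ring double bonds (4 π electrons) plus a heteroatom lone pair (2) give 6 π electrons. Since 6 = 4n+2 (n=1), it is aromatic (imidazole).
The 4-membered ring has only sp² ring atoms; a planar conformation would have a fully conjugated π system of 4 electrons. But 4 = 4(1), which is 4n not 4n+2, so it is not aromatic (cyclobutadiene) — cyclobutadiene is antiaromatic and distorts to a rectangle.
4 of the 7 rings are aromatic. Total: 4.

4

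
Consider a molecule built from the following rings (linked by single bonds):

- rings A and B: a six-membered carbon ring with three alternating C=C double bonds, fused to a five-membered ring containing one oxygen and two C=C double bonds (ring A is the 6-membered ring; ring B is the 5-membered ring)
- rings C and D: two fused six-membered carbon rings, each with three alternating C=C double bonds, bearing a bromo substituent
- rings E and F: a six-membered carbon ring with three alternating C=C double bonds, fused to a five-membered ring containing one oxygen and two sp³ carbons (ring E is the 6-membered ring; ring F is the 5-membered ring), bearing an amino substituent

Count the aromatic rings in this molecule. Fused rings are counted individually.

Rings A and B form a fused bicyclic system (with one oxygen) with 9 sp² atoms and 10 π electrons from ring double bonds plus a heteroatom lone pair. 10 = 4(2)+2, so the system is aromatic and both rings count as aromatic (benzofuran).
Rings C and D form a fused bicyclic system with 10 sp² atoms and 10 π electrons from ring double bonds. 10 = 4(2)+2, so the system is aromatic and both rings count as aromatic (naphthalene).
Ring E is planar and fully conjugated; 3 ring double bonds give 6 π electrons. 6 = 4(1)+2, so ring E is aromatic (benzene ring).
Ring F has two sp³ carbons, so it is not fully conjugated — not aromatic (oxolane ring).
Aromatic: A, B, C, D, E. Total: 5.

5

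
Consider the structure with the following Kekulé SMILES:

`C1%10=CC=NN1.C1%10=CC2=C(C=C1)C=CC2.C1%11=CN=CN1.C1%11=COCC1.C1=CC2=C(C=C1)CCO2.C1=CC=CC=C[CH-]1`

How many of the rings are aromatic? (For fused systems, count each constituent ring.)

4

The SMILES encodes a five-membered ring with two adjacent nitrogens (one bearing H, one in a double bond) and two double bonds; a six-membered carbon ring with three alternating C=C double bonds, fused to a five-membered carbon ring containing one C=C double bond and one sp³ carbon; a five-membered ring with nitrogens at positions 1 and 3 (one bearing H, one in a C=N bond) and two double bonds; a five-membered ring of four carbons and one oxygen, with one C=C double bond and two sp³ carbons; a six-membered carbon ring with three alternating C=C double bonds, fused to a five-membered ring containing one oxygen and two sp³ carbons; a seven-membered all-carbon ring bearing a negative charge on one carbon, with three C=C double bonds.
The 5-membered ring with two adjacent nitrogens (one N–H, one =N–) is fully conjugated (every ring atom contributes a p orbital); 2 ring double bonds (4 π electrons) plus a heteroatom lone pair (2) give 6 π electrons. That satisfies 4n+2 with n=1, so it is aromatic (pyrazole).
The 6-membered ring is fully conjugated (every ring atom contributes a p orbital); 3 ring double bonds give 6 π electrons. 6 = 4(1)+2, so it is aromatic (benzene ring).
The 5-membered ring has one sp³ carbon, so it is not fully conjugated — not aromatic (cyclopentene ring).
The 5-membered ring with two nitrogens (one N–H, one =N–) is fully conjugated (every ring atom contributes a p orbital); 2 ring double bonds (4 π electrons) plus a heteroatom lone pair (2) give 6 π electrons. Since 6 = 4n+2 (n=1), it is aromatic (imidazole).
The 5-membered ring with one oxygen has two sp³ carbons, so it is not fully conjugated — not aromatic (2,3-dihydrofuran).
The second 6-membered ring is fully conjugated (every ring atom contributes a p orbital); 3 ring double bonds give 6 π electrons. 6 = 4(1)+2, so it is aromatic (benzene ring).
The second 5-membered ring with one oxygen has two sp³ carbons, so it is not fully conjugated — not aromatic (oxolane ring).
The 7-membered ring has only sp² ring atoms; a planar conformation would have a fully conjugated π system of 8 electrons. But 8 = 4(2), which is 4n not 4n+2, so it is not aromatic (cycloheptatrienyl anion).
4 of the 8 rings are aromatic. Total: 4.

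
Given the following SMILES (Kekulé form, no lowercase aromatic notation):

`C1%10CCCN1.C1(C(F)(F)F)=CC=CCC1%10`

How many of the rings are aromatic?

The SMILES encodes a five-membered saturated ring of four carbons and one N–H nitrogen; a six-membered carbon ring with two conjugated C=C double bonds and two sp³ carbons.
The 5-membered ring with one N–H has only sp³ atoms, so it is not fully conjugated — not aromatic (pyrrolidine).
The 6-membered ring has two sp³ carbons, so it is not fully conjugated — not aromatic (1,3-cyclohexadiene).
None of the rings are aromatic. Total: 0.

0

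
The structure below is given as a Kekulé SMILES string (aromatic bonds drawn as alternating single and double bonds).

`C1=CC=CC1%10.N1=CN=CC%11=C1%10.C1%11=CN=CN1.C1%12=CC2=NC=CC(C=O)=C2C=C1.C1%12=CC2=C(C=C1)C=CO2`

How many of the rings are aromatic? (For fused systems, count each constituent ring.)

The SMILES encodes a five-membered carbon ring with two conjugated C=C double bonds and one sp³ carbon; a six-membered ring with nitrogens at positions 1 and 3 and three alternating double bonds; a five-membered ring with nitrogens at positions 1 and 3 (one bearing H, one in a C=N bond) and two double bonds; two fused six-membered rings, each with three alternating double bonds; one ring is all carbon and the other has one ring nitrogen; a six-membered carbon ring with three alternating C=C double bonds, fused to a five-membered ring containing one oxygen and two C=C double bonds.
The 5-membered ring has one sp³ carbon, so it is not fully conjugated — not aromatic (cyclopentadiene).
The 6-membered ring with two nitrogens (1,3) has a continuous p-orbital overlap around the ring; 3 ring double bonds give 6 π electrons. 6 = 4(1)+2, so it is aromatic (pyrimidine).
The 5-membered ring with two nitrogens (one N–H, one =N–) has a continuous p-orbital overlap around the ring; 2 ring double bonds (4 π electrons) plus a heteroatom lone pair (2) give 6 π electrons. 6 = 4(1)+2, so it is aromatic (imidazole).
The fused 6/6-membered bicyclic (with one nitrogen) is a single π system with 10 sp² atoms and 10 π electrons from ring double bonds. 10 = 4(2)+2, so the system is aromatic and both rings count as aromatic (quinoline).
The fused 6/5-membered bicyclic (with one oxygen) is a single π system with 9 sp² atoms and 10 π electrons from ring double bonds plus a heteroatom lone pair. 10 = 4(2)+2, so the system is aromatic and both rings count as aromatic (benzofuran).
6 of the 7 rings are aromatic. Total: 6.

6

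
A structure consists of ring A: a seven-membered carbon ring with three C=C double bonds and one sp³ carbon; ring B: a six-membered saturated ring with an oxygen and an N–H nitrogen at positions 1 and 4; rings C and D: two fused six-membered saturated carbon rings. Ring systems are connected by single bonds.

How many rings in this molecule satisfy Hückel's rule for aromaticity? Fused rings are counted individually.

0

Ring A has one sp³ carbon, so it is not fully conjugated — not aromatic (cycloheptatriene).
Ring B has only sp³ atoms, so it is not fully conjugated — not aromatic (morpholine).
Ring C has only sp³ atoms, so it is not fully conjugated — not aromatic (cyclohexane ring).
Ring D has only sp³ atoms, so it is not fully conjugated — not aromatic (cyclohexane ring).
No ring is aromatic. Total: 0.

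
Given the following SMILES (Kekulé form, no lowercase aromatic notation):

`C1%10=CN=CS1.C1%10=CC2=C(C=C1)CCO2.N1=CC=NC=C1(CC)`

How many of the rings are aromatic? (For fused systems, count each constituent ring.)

The SMILES encodes a five-membered ring with a sulfur at position 1 and a nitrogen at position 3 (in a C=N bond), with two double bonds; a six-membered carbon ring with three alternating C=C double bonds, fused to a five-membered ring containing one oxygen and two sp³ carbons; a six-membered ring with nitrogens at positions 1 and 4 and three alternating double bonds.
The 5-membered ring with one sulfur and one =N– is fully conjugated (every ring atom contributes a p orbital); 2 ring double bonds (4 π electrons) plus a heteroatom lone pair (2) give 6 π electrons. Since 6 = 4n+2 (n=1), it is aromatic (thiazole).
The 6-membered ring is planar and fully conjugated; 3 ring double bonds give 6 π electrons. 6 = 4(1)+2, so it is aromatic (benzene ring).
The 5-membered ring with one oxygen has two sp³ carbons, so it is not fully conjugated — not aromatic (oxolane ring).
The 6-membered ring with two nitrogens (1,4) is fully conjugated (every ring atom contributes a p orbital); 3 ring double bonds give 6 π electrons. 6 = 4(1)+2, so it is aromatic (pyrazine).
3 of the 4 rings are aromatic. Total: 3.

3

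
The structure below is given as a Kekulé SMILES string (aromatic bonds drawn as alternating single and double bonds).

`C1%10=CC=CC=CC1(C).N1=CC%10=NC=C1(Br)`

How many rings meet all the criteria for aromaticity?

1

The SMILES encodes a seven-membered carbon ring with three C=C double bonds and one sp³ carbon; a six-membered ring with nitrogens at positions 1 and 4 and three alternating double bonds.
The 7-membered ring has one sp³ carbon, so it is not fully conjugated — not aromatic (cycloheptatriene).
The 6-membered ring with two nitrogens (1,4) has a continuous p-orbital overlap around the ring; 3 ring double bonds give 6 π electrons. That satisfies 4n+2 with n=1, so it is aromatic (pyrazine).
1 of the 2 rings is aromatic. Total: 1.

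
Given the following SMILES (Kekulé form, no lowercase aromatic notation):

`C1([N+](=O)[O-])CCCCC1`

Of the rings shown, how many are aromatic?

0

The SMILES encodes a six-membered saturated carbon ring.
The 6-membered ring has only sp³ atoms, so it is not fully conjugated — not aromatic (cyclohexane).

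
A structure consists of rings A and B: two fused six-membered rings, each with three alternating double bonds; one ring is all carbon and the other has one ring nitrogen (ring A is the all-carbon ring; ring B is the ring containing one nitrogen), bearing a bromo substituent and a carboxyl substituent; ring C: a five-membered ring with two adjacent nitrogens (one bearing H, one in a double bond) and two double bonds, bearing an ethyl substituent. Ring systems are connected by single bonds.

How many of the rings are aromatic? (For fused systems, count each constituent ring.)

3

Rings A and B form a fused bicyclic system (with one nitrogen) with 10 sp² atoms and 10 π electrons from ring double bonds. 10 = 4(2)+2, so the system is aromatic and both rings count as aromatic (quinoline).
Ring C is planar and fully conjugated; 2 ring double bonds (4 π electrons) plus a heteroatom lone pair (2) give 6 π electrons. That satisfies 4n+2 with n=1, so ring C is aromatic (pyrazole).
Aromatic: A, B, C. Total: 3.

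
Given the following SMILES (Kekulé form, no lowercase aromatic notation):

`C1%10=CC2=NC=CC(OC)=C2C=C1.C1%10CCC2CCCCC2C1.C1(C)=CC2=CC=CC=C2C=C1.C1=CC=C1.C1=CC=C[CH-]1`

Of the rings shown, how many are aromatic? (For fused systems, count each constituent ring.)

5

The SMILES encodes two fused six-membered rings, each with three alternating double bonds; one ring is all carbon and the other has one ring nitrogen; two fused six-membered saturated carbon rings; two fused six-membered carbon rings, each with three alternating C=C double bonds; a four-membered carbon ring with two alternating C=C double bonds; a five-membered all-carbon ring bearing a negative charge on one carbon, with two C=C double bonds.
The fused 6/6-membered bicyclic (with one nitrogen) is a single π system with 10 sp² atoms and 10 π electrons from ring double bonds. 10 = 4(2)+2, so the system is aromatic and both rings count as aromatic (quinoline).
The 6-membered ring has only sp³ atoms, so it is not fully conjugated — not aromatic (cyclohexane ring).
The second 6-membered ring has only sp³ atoms, so it is not fully conjugated — not aromatic (cyclohexane ring).
The fused 6/6-membered bicyclic is a single π system with 10 sp² atoms and 10 π electrons from ring double bonds. 10 = 4(2)+2, so the system is aromatic and both rings count as aromatic (naphthalene).
The 4-membered ring has only sp² ring atoms; a planar conformation would have a fully conjugated π system of 4 electrons. But 4 = 4(1), which is 4n not 4n+2, so it is not aromatic (cyclobutadiene) — cyclobutadiene is antiaromatic and distorts to a rectangle.
The 5-membered ring is fully conjugated (every ring atom contributes a p orbital); 2 ring double bonds (4 π electrons) plus the carbanion lone pair (2) give 6 π electrons. Since 6 = 4n+2 (n=1), it is aromatic (cyclopentadienyl anion).
5 of the 8 rings are aromatic. Total: 5.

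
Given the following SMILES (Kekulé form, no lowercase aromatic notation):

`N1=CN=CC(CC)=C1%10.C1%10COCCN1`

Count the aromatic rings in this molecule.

1

The SMILES encodes a six-membered ring with nitrogens at positions 1 and 3 and three alternating double bonds; a six-membered saturated ring with an oxygen and an N–H nitrogen at positions 1 and 4.
The 6-membered ring with two nitrogens (1,3) is fully conjugated (every ring atom contributes a p orbital); 3 ring double bonds give 6 π electrons. That satisfies 4n+2 with n=1, so it is aromatic (pyrimidine).
The 6-membered ring with one oxygen and one N–H (1,4) has only sp³ atoms, so it is not fully conjugated — not aromatic (morpholine).
1 of the 2 rings is aromatic. Total: 1.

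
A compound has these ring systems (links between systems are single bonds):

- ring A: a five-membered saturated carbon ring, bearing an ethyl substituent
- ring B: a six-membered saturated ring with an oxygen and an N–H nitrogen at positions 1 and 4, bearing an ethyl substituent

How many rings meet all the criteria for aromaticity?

0

Ring A has only sp³ atoms, so it is not fully conjugated — not aromatic (cyclopentane).
Ring B has only sp³ atoms, so it is not fully conjugated — not aromatic (morpholine).
No ring is aromatic. Total: 0.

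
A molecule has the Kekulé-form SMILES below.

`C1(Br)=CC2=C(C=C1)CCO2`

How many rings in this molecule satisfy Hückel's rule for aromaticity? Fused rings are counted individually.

1

The SMILES encodes a six-membered carbon ring with three alternating C=C double bonds, fused to a five-membered ring containing one oxygen and two sp³ carbons.
The 6-membered ring has a continuous p-orbital overlap around the ring; 3 ring double bonds give 6 π electrons. That satisfies 4n+2 with n=1, so it is aromatic (benzene ring).
The 5-membered ring with one oxygen has two sp³ carbons, so it is not fully conjugated — not aromatic (oxolane ring).
1 of the 2 rings is aromatic. Total: 1.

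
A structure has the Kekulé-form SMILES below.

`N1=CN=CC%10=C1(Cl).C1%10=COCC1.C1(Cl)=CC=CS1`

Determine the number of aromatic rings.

The SMILES encodes a six-membered ring with nitrogens at positions 1 and 3 and three alternating double bonds; a five-membered ring of four carbons and one oxygen, with one C=C double bond and two sp³ carbons; a five-membered ring of four carbons and one sulfur, with two C=C double bonds.
The 6-membered ring with two nitrogens (1,3) has a continuous p-orbital overlap around the ring; 3 ring double bonds give 6 π electrons. That satisfies 4n+2 with n=1, so it is aromatic (pyrimidine).
The 5-membered ring with one oxygen has two sp³ carbons, so it is not fully conjugated — not aromatic (2,3-dihydrofuran).
The 5-membered ring with one sulfur has a continuous p-orbital overlap around the ring; 2 ring double bonds (4 π electrons) plus a heteroatom lone pair (2) give 6 π electrons. That satisfies 4n+2 with n=1, so it is aromatic (thiophene).
2 of the 3 rings are aromatic. Total: 2.

2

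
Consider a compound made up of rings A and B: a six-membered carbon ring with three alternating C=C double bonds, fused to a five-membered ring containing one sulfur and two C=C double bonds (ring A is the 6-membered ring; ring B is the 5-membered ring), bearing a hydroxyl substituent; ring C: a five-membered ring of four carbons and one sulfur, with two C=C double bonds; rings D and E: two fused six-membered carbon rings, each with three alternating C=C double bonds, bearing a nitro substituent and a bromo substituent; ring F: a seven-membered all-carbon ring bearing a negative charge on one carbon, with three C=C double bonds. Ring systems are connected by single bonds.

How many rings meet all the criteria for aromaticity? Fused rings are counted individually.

5

Rings A and B form a fused bicyclic system (with one sulfur) with 9 sp² atoms and 10 π electrons from ring double bonds plus a heteroatom lone pair. 10 = 4(2)+2, so the system is aromatic and both rings count as aromatic (benzothiophene).
Ring C is planar and fully conjugated; 2 ring double bonds (4 π electrons) plus a heteroatom lone pair (2) give 6 π electrons. Since 6 = 4n+2 (n=1), ring C is aromatic (thiophene).
Rings D and E form a fused bicyclic system with 10 sp² atoms and 10 π electrons from ring double bonds. 10 = 4(2)+2, so the system is aromatic and both rings count as aromatic (naphthalene).
Ring F has only sp² ring atoms; a planar conformation would have a fully conjugated π system of 8 electrons. But 8 = 4(2), which is 4n not 4n+2, so ring F is not aromatic (cycloheptatrienyl anion).
Aromatic: A, B, C, D, E. Total: 5.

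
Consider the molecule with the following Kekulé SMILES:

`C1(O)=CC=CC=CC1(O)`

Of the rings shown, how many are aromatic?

0

The SMILES encodes a seven-membered carbon ring with three C=C double bonds and one sp³ carbon.
The 7-membered ring has one sp³ carbon, so it is not fully conjugated — not aromatic (cycloheptatriene).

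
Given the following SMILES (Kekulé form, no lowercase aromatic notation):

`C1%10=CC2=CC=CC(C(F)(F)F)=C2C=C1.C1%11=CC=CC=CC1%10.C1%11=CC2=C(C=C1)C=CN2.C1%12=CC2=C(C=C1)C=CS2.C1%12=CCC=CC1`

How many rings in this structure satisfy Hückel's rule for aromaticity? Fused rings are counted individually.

The SMILES encodes two fused six-membered carbon rings, each with three alternating C=C double bonds; a seven-membered carbon ring with three C=C double bonds and one sp³ carbon; a six-membered carbon ring with three alternating C=C double bonds, fused to a five-membered ring containing one N–H nitrogen and two C=C double bonds; a six-membered carbon ring with three alternating C=C double bonds, fused to a five-membered ring containing one sulfur and two C=C double bonds; a six-membered carbon ring with two isolated C=C double bonds and two sp³ carbons.
The fused 6/6-membered bicyclic is a single π system with 10 sp² atoms and 10 π electrons from ring double bonds. 10 = 4(2)+2, so the system is aromatic and both rings count as aromatic (naphthalene).
The 7-membered ring has one sp³ carbon, so it is not fully conjugated — not aromatic (cycloheptatriene).
The fused 6/5-membered bicyclic (with one N–H) is a single π system with 9 sp² atoms and 10 π electrons from ring double bonds plus a heteroatom lone pair. 10 = 4(2)+2, so the system is aromatic and both rings count as aromatic (indole).
The fused 6/5-membered bicyclic (with one sulfur) is a single π system with 9 sp² atoms and 10 π electrons from ring double bonds plus a heteroatom lone pair. 10 = 4(2)+2, so the system is aromatic and both rings count as aromatic (benzothiophene).
The 6-membered ring has two sp³ carbons, so it is not fully conjugated — not aromatic (1,4-cyclohexadiene).
6 of the 8 rings are aromatic. Total: 6.

6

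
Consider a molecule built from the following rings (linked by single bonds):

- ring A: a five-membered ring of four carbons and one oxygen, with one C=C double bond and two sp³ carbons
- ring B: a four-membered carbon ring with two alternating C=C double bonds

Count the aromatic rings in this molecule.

Ring A has two sp³ carbons, so it is not fully conjugated — not aromatic (2,3-dihydrofuran).
Ring B has only sp² ring atoms; a planar conformation would have a fully conjugated π system of 4 electrons. But 4 = 4(1), which is 4n not 4n+2, so ring B is not aromatic (cyclobutadiene) — cyclobutadiene is antiaromatic and distorts to a rectangle.
No ring is aromatic. Total: 0.

0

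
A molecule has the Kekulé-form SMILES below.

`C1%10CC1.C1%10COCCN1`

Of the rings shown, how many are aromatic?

0

The SMILES encodes a three-membered saturated carbon ring; a six-membered saturated ring with an oxygen and an N–H nitrogen at positions 1 and 4.
The 3-membered ring has only sp³ atoms, so it is not fully conjugated — not aromatic (cyclopropane).
The 6-membered ring with one oxygen and one N–H (1,4) has only sp³ atoms, so it is not fully conjugated — not aromatic (morpholine).
None of the rings are aromatic. Total: 0.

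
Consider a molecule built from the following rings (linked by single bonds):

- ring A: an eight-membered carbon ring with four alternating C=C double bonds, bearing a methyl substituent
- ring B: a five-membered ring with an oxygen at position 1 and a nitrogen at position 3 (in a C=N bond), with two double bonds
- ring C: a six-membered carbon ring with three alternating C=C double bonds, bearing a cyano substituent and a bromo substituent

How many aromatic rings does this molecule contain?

Ring A has only sp² ring atoms; a planar conformation would have a fully conjugated π system of 8 electrons. But 8 = 4(2), which is 4n not 4n+2, so ring A is not aromatic (cyclooctatetraene) — cyclooctatetraene distorts into a non-planar tub to avoid antiaromaticity.
Ring B is planar and fully conjugated; 2 ring double bonds (4 π electrons) plus a heteroatom lone pair (2) give 6 π electrons. Since 6 = 4n+2 (n=1), ring B is aromatic (oxazole).
Ring C is fully conjugated (every ring atom contributes a p orbital); 3 ring double bonds give 6 π electrons. That satisfies 4n+2 with n=1, so ring C is aromatic (benzene).
Aromatic: B, C. Total: 2.

2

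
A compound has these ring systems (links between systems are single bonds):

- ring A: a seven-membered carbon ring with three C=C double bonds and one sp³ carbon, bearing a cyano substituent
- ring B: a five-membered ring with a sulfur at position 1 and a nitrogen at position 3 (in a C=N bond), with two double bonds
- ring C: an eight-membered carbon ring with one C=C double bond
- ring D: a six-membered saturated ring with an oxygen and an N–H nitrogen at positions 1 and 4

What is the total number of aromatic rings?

1

Ring A has one sp³ carbon, so it is not fully conjugated — not aromatic (cycloheptatriene).
Ring B is planar and fully conjugated; 2 ring double bonds (4 π electrons) plus a heteroatom lone pair (2) give 6 π electrons. Since 6 = 4n+2 (n=1), ring B is aromatic (thiazole).
Ring C has six sp³ carbons, so it is not fully conjugated — not aromatic (cyclooctene).
Ring D has only sp³ atoms, so it is not fully conjugated — not aromatic (morpholine).
Aromatic: B. Total: 1.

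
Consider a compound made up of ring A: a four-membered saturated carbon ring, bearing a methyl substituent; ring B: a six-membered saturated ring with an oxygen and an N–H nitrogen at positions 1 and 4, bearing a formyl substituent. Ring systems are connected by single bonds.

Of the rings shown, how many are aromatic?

0

Ring A has only sp³ atoms, so it is not fully conjugated — not aromatic (cyclobutane).
Ring B has only sp³ atoms, so it is not fully conjugated — not aromatic (morpholine).
No ring is aromatic. Total: 0.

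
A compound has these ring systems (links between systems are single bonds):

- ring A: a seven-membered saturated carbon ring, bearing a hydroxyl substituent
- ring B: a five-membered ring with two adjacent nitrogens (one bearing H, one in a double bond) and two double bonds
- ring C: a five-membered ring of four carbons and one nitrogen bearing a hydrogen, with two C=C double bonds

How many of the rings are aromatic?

2

Ring A has only sp³ atoms, so it is not fully conjugated — not aromatic (cycloheptane).
Ring B is fully conjugated (every ring atom contributes a p orbital); 2 ring double bonds (4 π electrons) plus a heteroatom lone pair (2) give 6 π electrons. That satisfies 4n+2 with n=1, so ring B is aromatic (pyrazole).
Ring C is planar and fully conjugated; 2 ring double bonds (4 π electrons) plus a heteroatom lone pair (2) give 6 π electrons. That satisfies 4n+2 with n=1, so ring C is aromatic (pyrrole).
Aromatic: B, C. Total: 2.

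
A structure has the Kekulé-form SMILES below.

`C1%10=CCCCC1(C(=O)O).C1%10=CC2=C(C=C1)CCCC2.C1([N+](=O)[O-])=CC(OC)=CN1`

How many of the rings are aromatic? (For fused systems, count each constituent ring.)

2

The SMILES encodes a six-membered carbon ring with one C=C double bond; a six-membered carbon ring with three alternating C=C double bonds, fused to a saturated six-membered carbon ring; a five-membered ring of four carbons and one nitrogen bearing a hydrogen, with two C=C double bonds.
The 6-membered ring has four sp³ carbons, so it is not fully conjugated — not aromatic (cyclohexene).
The second 6-membered ring has a continuous p-orbital overlap around the ring; 3 ring double bonds give 6 π electrons. Since 6 = 4n+2 (n=1), it is aromatic (benzene ring).
The third 6-membered ring has four sp³ carbons, so it is not fully conjugated — not aromatic (cyclohexane ring).
The 5-membered ring with one N–H is planar and fully conjugated; 2 ring double bonds (4 π electrons) plus a heteroatom lone pair (2) give 6 π electrons. Since 6 = 4n+2 (n=1), it is aromatic (pyrrole).
2 of the 4 rings are aromatic. Total: 2.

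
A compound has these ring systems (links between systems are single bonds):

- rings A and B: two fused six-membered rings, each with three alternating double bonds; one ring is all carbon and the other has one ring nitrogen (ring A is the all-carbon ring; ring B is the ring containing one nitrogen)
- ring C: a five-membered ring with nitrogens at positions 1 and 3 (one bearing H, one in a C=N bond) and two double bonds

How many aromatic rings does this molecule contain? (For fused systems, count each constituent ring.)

3

Rings A and B form a fused bicyclic system (with one nitrogen) with 10 sp² atoms and 10 π electrons from ring double bonds. 10 = 4(2)+2, so the system is aromatic and both rings count as aromatic (quinoline).
Ring C is planar and fully conjugated; 2 ring double bonds (4 π electrons) plus a heteroatom lone pair (2) give 6 π electrons. That satisfies 4n+2 with n=1, so ring C is aromatic (imidazole).
Aromatic: A, B, C. Total: 3.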